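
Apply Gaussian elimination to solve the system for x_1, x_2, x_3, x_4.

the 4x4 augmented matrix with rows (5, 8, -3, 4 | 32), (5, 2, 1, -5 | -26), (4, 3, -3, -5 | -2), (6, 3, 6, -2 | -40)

(-4, 4, -4, 2)

Forward elimination on [A|b]:
R2 <- R2 - (1)*R1:  [   0   -6    4   -9  -58 ]
R3 <- R3 - (4/5)*R1:  [      0   -17/5    -3/5   -41/5  -138/5 ]
R4 <- R4 - (6/5)*R1:  [      0   -33/5    48/5   -34/5  -392/5 ]
R3 <- R3 - (17/30)*R2:  [      0       0  -43/15  -31/10   79/15 ]
R4 <- R4 - (11/10)*R2:  [     0      0   26/5  31/10  -73/5 ]
R4 <- R4 - (-78/43)*R3:  [       0        0        0  -217/86  -217/43 ]
Row echelon form:
[ 5   8      -3        4  |       32 ]
[ 0  -6       4       -9  |      -58 ]
[ 0   0  -43/15   -31/10  |    79/15 ]
[ 0   0       0  -217/86  |  -217/43 ]
Back-substitution:
x_4 = (-217/43) / (-217/86) = 2
x_3 = (79/15 - (-31/10)*(2)) / (-43/15) = -4
x_2 = (-58 - (4)*(-4) - (-9)*(2)) / -6 = 4
x_1 = (32 - (8)*(4) - (-3)*(-4) - (4)*(2)) / 5 = -4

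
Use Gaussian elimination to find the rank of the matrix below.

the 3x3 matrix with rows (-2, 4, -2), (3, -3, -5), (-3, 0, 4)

Row reduction:
R2 <- R2 - (-3/2)*R1:  [  0   3  -8 ]
R3 <- R3 - (3/2)*R1:  [  0  -6   7 ]
R3 <- R3 - (-2)*R2:  [  0   0  -9 ]
Row echelon form:
[ -2  4  -2 ]
[  0  3  -8 ]
[  0  0  -9 ]
Nonzero rows / pivot columns: 3

rank(A) = 3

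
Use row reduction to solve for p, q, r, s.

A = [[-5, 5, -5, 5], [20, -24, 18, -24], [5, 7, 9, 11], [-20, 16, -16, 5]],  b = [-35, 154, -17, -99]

Forward elimination on [A|b]:
R2 <- R2 - (-4)*R1:  [  0  -4  -2  -4  14 ]
R3 <- R3 - (-1)*R1:  [   0   12    4   16  -52 ]
R4 <- R4 - (4)*R1:  [   0   -4    4  -15   41 ]
R3 <- R3 - (-3)*R2:  [   0    0   -2    4  -10 ]
R4 <- R4 - (1)*R2:  [   0    0    6  -11   27 ]
R4 <- R4 - (-3)*R3:  [  0   0   0   1  -3 ]
Row echelon form:
[ -5   5  -5   5  |  -35 ]
[  0  -4  -2  -4  |   14 ]
[  0   0  -2   4  |  -10 ]
[  0   0   0   1  |   -3 ]
Back-substitution:
s = (-3) / 1 = -3
r = (-10 - (4)*(-3)) / -2 = -1
q = (14 - (-2)*(-1) - (-4)*(-3)) / -4 = 0
p = (-35 - (5)*(0) - (-5)*(-1) - (5)*(-3)) / -5 = 5

(5, 0, -1, -3)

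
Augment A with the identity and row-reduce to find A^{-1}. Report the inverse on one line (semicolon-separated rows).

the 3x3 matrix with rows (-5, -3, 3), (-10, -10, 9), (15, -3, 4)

Gauss-Jordan on [A | I]:
R1 <- (1/-5)*R1:  [    1   3/5  -3/5  |  -1/5     0     0 ]
R2 <- R2 - (-10)*R1:  [  0  -4   3  |  -2   1   0 ]
R3 <- R3 - (15)*R1:  [   0  -12   13  |    3    0    1 ]
R2 <- (1/-4)*R2:  [    0     1  -3/4  |   1/2  -1/4     0 ]
R1 <- R1 - (3/5)*R2:  [     1      0  -3/20  |   -1/2   3/20      0 ]
R3 <- R3 - (-12)*R2:  [  0   0   4  |   9  -3   1 ]
R3 <- (1/4)*R3:  [    0     0     1  |   9/4  -3/4   1/4 ]
R1 <- R1 - (-3/20)*R3:  [      1       0       0  |  -13/80    3/80    3/80 ]
R2 <- R2 - (-3/4)*R3:  [      0       1       0  |   35/16  -13/16    3/16 ]
Right block of [I | A^{-1}] is the inverse:
[ -13/80    3/80  3/80 ]
[  35/16  -13/16  3/16 ]
[    9/4    -3/4   1/4 ]

inverse = [-13/80 3/80 3/80; 35/16 -13/16 3/16; 9/4 -3/4 1/4]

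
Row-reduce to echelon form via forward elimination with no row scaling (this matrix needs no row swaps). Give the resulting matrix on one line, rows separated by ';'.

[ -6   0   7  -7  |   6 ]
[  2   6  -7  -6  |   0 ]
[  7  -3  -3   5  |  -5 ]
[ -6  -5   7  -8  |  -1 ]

Forward elimination:
R2 <- R2 - (-1/3)*R1:  [     0      6  -14/3  -25/3      2 ]
R3 <- R3 - (-7/6)*R1:  [     0     -3   31/6  -19/6      2 ]
R4 <- R4 - (1)*R1:  [  0  -5   0  -1  -7 ]
R3 <- R3 - (-1/2)*R2:  [     0      0   17/6  -22/3      3 ]
R4 <- R4 - (-5/6)*R2:  [       0        0    -35/9  -143/18    -16/3 ]
R4 <- R4 - (-70/51)*R3:  [         0          0          0  -1837/102     -62/51 ]
Row echelon form:
[ -6  0      7         -7  |       6 ]
[  0  6  -14/3      -25/3  |       2 ]
[  0  0   17/6      -22/3  |       3 ]
[  0  0      0  -1837/102  |  -62/51 ]

REF = [-6 0 7 -7 6; 0 6 -14/3 -25/3 2; 0 0 17/6 -22/3 3; 0 0 0 -1837/102 -62/51]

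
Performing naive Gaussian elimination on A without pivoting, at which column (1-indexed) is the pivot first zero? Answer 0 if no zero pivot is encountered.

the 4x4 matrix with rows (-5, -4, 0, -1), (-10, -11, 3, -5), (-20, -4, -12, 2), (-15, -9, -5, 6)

first zero-pivot column = 3

Naive forward elimination:
R2 <- R2 - (2)*R1:  [  0  -3   3  -3 ]
R3 <- R3 - (4)*R1:  [   0   12  -12    6 ]
R4 <- R4 - (3)*R1:  [  0   3  -5   9 ]
R3 <- R3 - (-4)*R2:  [  0   0   0  -6 ]
R4 <- R4 - (-1)*R2:  [  0   0  -2   6 ]
Matrix at this point:
[ -5  -4   0  -1 ]
[  0  -3   3  -3 ]
[  0   0   0  -6 ]
[  0   0  -2   6 ]
Pivot entry (3,3) is zero but row 4 has -2 in column 3 -> naive elimination stops; a row interchange (e.g. R3 <-> R4) would be required here.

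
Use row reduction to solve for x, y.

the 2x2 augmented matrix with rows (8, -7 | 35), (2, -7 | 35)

(0, -5)

Forward elimination on [A|b]:
R2 <- R2 - (1/4)*R1:  [     0  -21/4  105/4 ]
Row echelon form:
[ 8     -7  |     35 ]
[ 0  -21/4  |  105/4 ]
Back-substitution:
y = (105/4) / (-21/4) = -5
x = (35 - (-7)*(-5)) / 8 = 0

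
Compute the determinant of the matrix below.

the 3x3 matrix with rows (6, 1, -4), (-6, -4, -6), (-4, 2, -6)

Forward elimination:
R2 <- R2 - (-1)*R1:  [   0   -3  -10 ]
R3 <- R3 - (-2/3)*R1:  [     0    8/3  -26/3 ]
R3 <- R3 - (-8/9)*R2:  [      0       0  -158/9 ]
Upper-triangular form:
[ 6   1      -4 ]
[ 0  -3     -10 ]
[ 0   0  -158/9 ]
det(A) = (-1)^0 * (6) * (-3) * (-158/9) = 316  (0 row swaps -> sign +1)

det(A) = 316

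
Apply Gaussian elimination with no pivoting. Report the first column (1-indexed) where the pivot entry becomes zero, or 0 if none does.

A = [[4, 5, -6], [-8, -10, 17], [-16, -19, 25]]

first zero-pivot column = 2

Naive forward elimination:
R2 <- R2 - (-2)*R1:  [ 0  0  5 ]
R3 <- R3 - (-4)*R1:  [ 0  1  1 ]
Matrix at this point:
[ 4  5  -6 ]
[ 0  0   5 ]
[ 0  1   1 ]
Pivot entry (2,2) is zero but row 3 has 1 in column 2 -> naive elimination stops; a row interchange (e.g. R2 <-> R3) would be required here.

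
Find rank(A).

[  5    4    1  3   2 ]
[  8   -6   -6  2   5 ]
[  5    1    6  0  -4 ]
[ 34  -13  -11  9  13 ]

rank(A) = 3

Row reduction:
R2 <- R2 - (8/5)*R1:  [     0  -62/5  -38/5  -14/5    9/5 ]
R3 <- R3 - (1)*R1:  [  0  -3   5  -3  -6 ]
R4 <- R4 - (34/5)*R1:  [      0  -201/5   -89/5   -57/5    -3/5 ]
R3 <- R3 - (15/62)*R2:  [       0        0   212/31   -72/31  -399/62 ]
R4 <- R4 - (201/62)*R2:  [       0        0   212/31   -72/31  -399/62 ]
R4 <- R4 - (1)*R3:  [ 0  0  0  0  0 ]
Row echelon form:
[ 5      4       1       3        2 ]
[ 0  -62/5   -38/5   -14/5      9/5 ]
[ 0      0  212/31  -72/31  -399/62 ]
[ 0      0       0       0        0 ]
Nonzero rows / pivot columns: 3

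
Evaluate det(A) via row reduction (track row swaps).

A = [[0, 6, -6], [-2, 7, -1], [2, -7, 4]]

det(A) = 36

Forward elimination:
R1 <-> R2   (pivot in column 1 was zero)
[ -2   7  -1 ]
[  0   6  -6 ]
[  2  -7   4 ]
R3 <- R3 - (-1)*R1:  [ 0  0  3 ]
Upper-triangular form:
[ -2  7  -1 ]
[  0  6  -6 ]
[  0  0   3 ]
det(A) = (-1)^1 * (-2) * (6) * (3) = 36  (1 row swap -> sign -1)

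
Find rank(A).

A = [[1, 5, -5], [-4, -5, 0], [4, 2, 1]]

rank(A) = 3

Row reduction:
R2 <- R2 - (-4)*R1:  [   0   15  -20 ]
R3 <- R3 - (4)*R1:  [   0  -18   21 ]
R3 <- R3 - (-6/5)*R2:  [  0   0  -3 ]
Row echelon form:
[ 1   5   -5 ]
[ 0  15  -20 ]
[ 0   0   -3 ]
Nonzero rows / pivot columns: 3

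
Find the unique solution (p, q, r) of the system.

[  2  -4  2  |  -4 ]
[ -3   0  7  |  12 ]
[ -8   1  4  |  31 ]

Forward elimination on [A|b]:
R2 <- R2 - (-3/2)*R1:  [  0  -6  10   6 ]
R3 <- R3 - (-4)*R1:  [   0  -15   12   15 ]
R3 <- R3 - (5/2)*R2:  [   0    0  -13    0 ]
Row echelon form:
[ 2  -4    2  |  -4 ]
[ 0  -6   10  |   6 ]
[ 0   0  -13  |   0 ]
Back-substitution:
r = (0) / -13 = 0
q = (6 - (10)*(0)) / -6 = -1
p = (-4 - (-4)*(-1) - (2)*(0)) / 2 = -4

(-4, -1, 0)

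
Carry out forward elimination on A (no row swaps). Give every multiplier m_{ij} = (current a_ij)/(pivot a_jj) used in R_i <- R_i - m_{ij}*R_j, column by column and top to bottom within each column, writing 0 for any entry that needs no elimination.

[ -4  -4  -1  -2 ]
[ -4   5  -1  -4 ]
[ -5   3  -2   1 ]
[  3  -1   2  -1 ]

multipliers: 1, 5/4, -3/4, 8/9, -4/9, -5/3

Forward elimination:
R2 <- R2 - (1)*R1:  [  0   9   0  -2 ]
R3 <- R3 - (5/4)*R1:  [    0     8  -3/4   7/2 ]
R4 <- R4 - (-3/4)*R1:  [    0    -4   5/4  -5/2 ]
R3 <- R3 - (8/9)*R2:  [     0      0   -3/4  95/18 ]
R4 <- R4 - (-4/9)*R2:  [      0       0     5/4  -61/18 ]
R4 <- R4 - (-5/3)*R3:  [      0       0       0  146/27 ]
Multipliers (in order of application): m_{21} = 1, m_{31} = 5/4, m_{41} = -3/4, m_{32} = 8/9, m_{42} = -4/9, m_{43} = -5/3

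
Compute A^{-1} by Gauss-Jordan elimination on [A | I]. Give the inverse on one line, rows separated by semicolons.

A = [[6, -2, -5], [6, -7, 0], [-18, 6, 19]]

Gauss-Jordan on [A | I]:
R1 <- (1/6)*R1:  [    1  -1/3  -5/6  |   1/6     0     0 ]
R2 <- R2 - (6)*R1:  [  0  -5   5  |  -1   1   0 ]
R3 <- R3 - (-18)*R1:  [ 0  0  4  |  3  0  1 ]
R2 <- (1/-5)*R2:  [    0     1    -1  |   1/5  -1/5     0 ]
R1 <- R1 - (-1/3)*R2:  [     1      0   -7/6  |   7/30  -1/15      0 ]
R3 <- (1/4)*R3:  [   0    0    1  |  3/4    0  1/4 ]
R1 <- R1 - (-7/6)*R3:  [       1        0        0  |  133/120    -1/15     7/24 ]
R2 <- R2 - (-1)*R3:  [     0      1      0  |  19/20   -1/5    1/4 ]
Right block of [I | A^{-1}] is the inverse:
[ 133/120  -1/15  7/24 ]
[   19/20   -1/5   1/4 ]
[     3/4      0   1/4 ]

inverse = [133/120 -1/15 7/24; 19/20 -1/5 1/4; 3/4 0 1/4]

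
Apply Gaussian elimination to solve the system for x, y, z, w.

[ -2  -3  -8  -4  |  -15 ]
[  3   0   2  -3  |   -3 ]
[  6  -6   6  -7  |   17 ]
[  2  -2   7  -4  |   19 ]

Forward elimination on [A|b]:
R2 <- R2 - (-3/2)*R1:  [     0   -9/2    -10     -9  -51/2 ]
R3 <- R3 - (-3)*R1:  [   0  -15  -18  -19  -28 ]
R4 <- R4 - (-1)*R1:  [  0  -5  -1  -8   4 ]
R3 <- R3 - (10/3)*R2:  [    0     0  46/3    11    57 ]
R4 <- R4 - (10/9)*R2:  [    0     0  91/9     2  97/3 ]
R4 <- R4 - (91/138)*R3:  [        0         0         0  -725/138  -725/138 ]
Row echelon form:
[ -2    -3    -8        -4  |       -15 ]
[  0  -9/2   -10        -9  |     -51/2 ]
[  0     0  46/3        11  |        57 ]
[  0     0     0  -725/138  |  -725/138 ]
Back-substitution:
w = (-725/138) / (-725/138) = 1
z = (57 - (11)*(1)) / (46/3) = 3
y = (-51/2 - (-10)*(3) - (-9)*(1)) / (-9/2) = -3
x = (-15 - (-3)*(-3) - (-8)*(3) - (-4)*(1)) / -2 = -2

(-2, -3, 3, 1)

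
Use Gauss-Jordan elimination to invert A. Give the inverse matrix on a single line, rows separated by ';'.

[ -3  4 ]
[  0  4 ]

Gauss-Jordan on [A | I]:
R1 <- (1/-3)*R1:  [    1  -4/3  |  -1/3     0 ]
R2 <- (1/4)*R2:  [   0    1  |    0  1/4 ]
R1 <- R1 - (-4/3)*R2:  [    1     0  |  -1/3   1/3 ]
Right block of [I | A^{-1}] is the inverse:
[ -1/3  1/3 ]
[    0  1/4 ]

inverse = [-1/3 1/3; 0 1/4]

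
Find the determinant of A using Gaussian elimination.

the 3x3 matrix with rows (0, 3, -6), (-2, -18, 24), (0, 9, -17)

det(A) = 6

Forward elimination:
R1 <-> R2   (pivot in column 1 was zero)
[ -2  -18   24 ]
[  0    3   -6 ]
[  0    9  -17 ]
R3 <- R3 - (3)*R2:  [ 0  0  1 ]
Upper-triangular form:
[ -2  -18  24 ]
[  0    3  -6 ]
[  0    0   1 ]
det(A) = (-1)^1 * (-2) * (3) * (1) = 6  (1 row swap -> sign -1)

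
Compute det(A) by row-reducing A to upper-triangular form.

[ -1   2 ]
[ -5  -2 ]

det(A) = 12

Forward elimination:
R2 <- R2 - (5)*R1:  [   0  -12 ]
Upper-triangular form:
[ -1    2 ]
[  0  -12 ]
det(A) = (-1)^0 * (-1) * (-12) = 12  (0 row swaps -> sign +1)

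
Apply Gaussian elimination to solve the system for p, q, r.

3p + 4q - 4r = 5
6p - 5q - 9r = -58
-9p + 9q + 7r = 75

(-1, 5, 3)

Forward elimination on [A|b]:
R2 <- R2 - (2)*R1:  [   0  -13   -1  -68 ]
R3 <- R3 - (-3)*R1:  [  0  21  -5  90 ]
R3 <- R3 - (-21/13)*R2:  [       0        0   -86/13  -258/13 ]
Row echelon form:
[ 3    4      -4  |        5 ]
[ 0  -13      -1  |      -68 ]
[ 0    0  -86/13  |  -258/13 ]
Back-substitution:
r = (-258/13) / (-86/13) = 3
q = (-68 - (-1)*(3)) / -13 = 5
p = (5 - (4)*(5) - (-4)*(3)) / 3 = -1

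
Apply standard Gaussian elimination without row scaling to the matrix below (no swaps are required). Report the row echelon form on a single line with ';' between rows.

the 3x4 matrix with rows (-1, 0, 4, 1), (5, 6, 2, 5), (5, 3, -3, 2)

Forward elimination:
R2 <- R2 - (-5)*R1:  [  0   6  22  10 ]
R3 <- R3 - (-5)*R1:  [  0   3  17   7 ]
R3 <- R3 - (1/2)*R2:  [ 0  0  6  2 ]
Row echelon form:
[ -1  0   4   1 ]
[  0  6  22  10 ]
[  0  0   6   2 ]

REF = [-1 0 4 1; 0 6 22 10; 0 0 6 2]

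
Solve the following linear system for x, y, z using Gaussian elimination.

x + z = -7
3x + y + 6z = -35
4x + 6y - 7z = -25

Forward elimination on [A|b]:
R2 <- R2 - (3)*R1:  [   0    1    3  -14 ]
R3 <- R3 - (4)*R1:  [   0    6  -11    3 ]
R3 <- R3 - (6)*R2:  [   0    0  -29   87 ]
Row echelon form:
[ 1  0    1  |   -7 ]
[ 0  1    3  |  -14 ]
[ 0  0  -29  |   87 ]
Back-substitution:
z = (87) / -29 = -3
y = (-14 - (3)*(-3)) / 1 = -5
x = (-7 - (1)*(-3)) / 1 = -4

(-4, -5, -3)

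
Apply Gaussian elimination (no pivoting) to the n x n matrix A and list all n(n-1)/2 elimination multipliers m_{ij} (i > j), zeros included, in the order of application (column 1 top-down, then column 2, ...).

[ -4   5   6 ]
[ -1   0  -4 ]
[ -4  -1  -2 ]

multipliers: 1/4, 1, 24/5

Forward elimination:
R2 <- R2 - (1/4)*R1:  [     0   -5/4  -11/2 ]
R3 <- R3 - (1)*R1:  [  0  -6  -8 ]
R3 <- R3 - (24/5)*R2:  [    0     0  92/5 ]
Multipliers (in order of application): m_{21} = 1/4, m_{31} = 1, m_{32} = 24/5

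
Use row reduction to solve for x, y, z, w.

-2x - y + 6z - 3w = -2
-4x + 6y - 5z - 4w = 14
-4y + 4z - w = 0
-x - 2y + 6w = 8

Forward elimination on [A|b]:
R2 <- R2 - (2)*R1:  [   0    8  -17    2   18 ]
R4 <- R4 - (1/2)*R1:  [    0  -3/2    -3  15/2     9 ]
R3 <- R3 - (-1/2)*R2:  [    0     0  -9/2     0     9 ]
R4 <- R4 - (-3/16)*R2:  [      0       0  -99/16    63/8    99/8 ]
R4 <- R4 - (11/8)*R3:  [    0     0     0  63/8     0 ]
Row echelon form:
[ -2  -1     6    -3  |  -2 ]
[  0   8   -17     2  |  18 ]
[  0   0  -9/2     0  |   9 ]
[  0   0     0  63/8  |   0 ]
Back-substitution:
w = (0) / (63/8) = 0
z = (9) / (-9/2) = -2
y = (18 - (-17)*(-2) - (2)*(0)) / 8 = -2
x = (-2 - (-1)*(-2) - (6)*(-2) - (-3)*(0)) / -2 = -4

(-4, -2, -2, 0)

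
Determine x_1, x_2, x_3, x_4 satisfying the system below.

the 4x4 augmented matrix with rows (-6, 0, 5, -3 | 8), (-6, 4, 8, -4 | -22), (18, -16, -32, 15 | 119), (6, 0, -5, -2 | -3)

(-5, -4, -5, -1)

Forward elimination on [A|b]:
R2 <- R2 - (1)*R1:  [   0    4    3   -1  -30 ]
R3 <- R3 - (-3)*R1:  [   0  -16  -17    6  143 ]
R4 <- R4 - (-1)*R1:  [  0   0   0  -5   5 ]
R3 <- R3 - (-4)*R2:  [  0   0  -5   2  23 ]
Row echelon form:
[ -6  0   5  -3  |    8 ]
[  0  4   3  -1  |  -30 ]
[  0  0  -5   2  |   23 ]
[  0  0   0  -5  |    5 ]
Back-substitution:
x_4 = (5) / -5 = -1
x_3 = (23 - (2)*(-1)) / -5 = -5
x_2 = (-30 - (3)*(-5) - (-1)*(-1)) / 4 = -4
x_1 = (8 - (5)*(-5) - (-3)*(-1)) / -6 = -5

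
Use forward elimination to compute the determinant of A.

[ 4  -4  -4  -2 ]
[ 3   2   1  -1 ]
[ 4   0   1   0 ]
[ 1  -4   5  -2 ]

det(A) = -312

Forward elimination:
R2 <- R2 - (3/4)*R1:  [   0    5    4  1/2 ]
R3 <- R3 - (1)*R1:  [ 0  4  5  2 ]
R4 <- R4 - (1/4)*R1:  [    0    -3     6  -3/2 ]
R3 <- R3 - (4/5)*R2:  [   0    0  9/5  8/5 ]
R4 <- R4 - (-3/5)*R2:  [    0     0  42/5  -6/5 ]
R4 <- R4 - (14/3)*R3:  [     0      0      0  -26/3 ]
Upper-triangular form:
[ 4  -4   -4     -2 ]
[ 0   5    4    1/2 ]
[ 0   0  9/5    8/5 ]
[ 0   0    0  -26/3 ]
det(A) = (-1)^0 * (4) * (5) * (9/5) * (-26/3) = -312  (0 row swaps -> sign +1)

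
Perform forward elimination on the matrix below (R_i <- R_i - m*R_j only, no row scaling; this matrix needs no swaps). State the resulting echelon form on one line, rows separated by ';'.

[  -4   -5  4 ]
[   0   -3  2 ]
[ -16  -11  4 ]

Forward elimination:
R3 <- R3 - (4)*R1:  [   0    9  -12 ]
R3 <- R3 - (-3)*R2:  [  0   0  -6 ]
Row echelon form:
[ -4  -5   4 ]
[  0  -3   2 ]
[  0   0  -6 ]

REF = [-4 -5 4; 0 -3 2; 0 0 -6]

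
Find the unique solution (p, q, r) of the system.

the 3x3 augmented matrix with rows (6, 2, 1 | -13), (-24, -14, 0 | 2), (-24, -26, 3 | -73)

(-3, 5, -5)

Forward elimination on [A|b]:
R2 <- R2 - (-4)*R1:  [   0   -6    4  -50 ]
R3 <- R3 - (-4)*R1:  [    0   -18     7  -125 ]
R3 <- R3 - (3)*R2:  [  0   0  -5  25 ]
Row echelon form:
[ 6   2   1  |  -13 ]
[ 0  -6   4  |  -50 ]
[ 0   0  -5  |   25 ]
Back-substitution:
r = (25) / -5 = -5
q = (-50 - (4)*(-5)) / -6 = 5
p = (-13 - (2)*(5) - (1)*(-5)) / 6 = -3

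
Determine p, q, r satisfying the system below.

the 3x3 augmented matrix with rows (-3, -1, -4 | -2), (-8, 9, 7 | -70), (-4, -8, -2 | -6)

Forward elimination on [A|b]:
R2 <- R2 - (8/3)*R1:  [      0    35/3    53/3  -194/3 ]
R3 <- R3 - (4/3)*R1:  [     0  -20/3   10/3  -10/3 ]
R3 <- R3 - (-4/7)*R2:  [      0       0    94/7  -282/7 ]
Row echelon form:
[ -3    -1    -4  |      -2 ]
[  0  35/3  53/3  |  -194/3 ]
[  0     0  94/7  |  -282/7 ]
Back-substitution:
r = (-282/7) / (94/7) = -3
q = (-194/3 - (53/3)*(-3)) / (35/3) = -1
p = (-2 - (-1)*(-1) - (-4)*(-3)) / -3 = 5

(5, -1, -3)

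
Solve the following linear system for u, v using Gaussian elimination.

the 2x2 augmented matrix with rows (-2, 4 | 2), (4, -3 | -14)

(-5, -2)

Forward elimination on [A|b]:
R2 <- R2 - (-2)*R1:  [   0    5  -10 ]
Row echelon form:
[ -2  4  |    2 ]
[  0  5  |  -10 ]
Back-substitution:
v = (-10) / 5 = -2
u = (2 - (4)*(-2)) / -2 = -5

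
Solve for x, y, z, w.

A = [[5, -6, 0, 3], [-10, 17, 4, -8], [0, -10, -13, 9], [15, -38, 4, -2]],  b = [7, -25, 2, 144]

(-4, -5, 3, -1)

Forward elimination on [A|b]:
R2 <- R2 - (-2)*R1:  [   0    5    4   -2  -11 ]
R4 <- R4 - (3)*R1:  [   0  -20    4  -11  123 ]
R3 <- R3 - (-2)*R2:  [   0    0   -5    5  -20 ]
R4 <- R4 - (-4)*R2:  [   0    0   20  -19   79 ]
R4 <- R4 - (-4)*R3:  [  0   0   0   1  -1 ]
Row echelon form:
[ 5  -6   0   3  |    7 ]
[ 0   5   4  -2  |  -11 ]
[ 0   0  -5   5  |  -20 ]
[ 0   0   0   1  |   -1 ]
Back-substitution:
w = (-1) / 1 = -1
z = (-20 - (5)*(-1)) / -5 = 3
y = (-11 - (4)*(3) - (-2)*(-1)) / 5 = -5
x = (7 - (-6)*(-5) - (3)*(-1)) / 5 = -4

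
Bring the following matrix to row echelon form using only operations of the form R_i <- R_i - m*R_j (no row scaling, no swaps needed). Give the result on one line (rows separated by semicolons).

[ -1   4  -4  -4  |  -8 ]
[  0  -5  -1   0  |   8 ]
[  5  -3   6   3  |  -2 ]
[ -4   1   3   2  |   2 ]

REF = [-1 4 -4 -4 -8; 0 -5 -1 0 8; 0 0 -87/5 -17 -74/5; 0 0 0 -304/87 -758/87]

Forward elimination:
R3 <- R3 - (-5)*R1:  [   0   17  -14  -17  -42 ]
R4 <- R4 - (4)*R1:  [   0  -15   19   18   34 ]
R3 <- R3 - (-17/5)*R2:  [     0      0  -87/5    -17  -74/5 ]
R4 <- R4 - (3)*R2:  [  0   0  22  18  10 ]
R4 <- R4 - (-110/87)*R3:  [       0        0        0  -304/87  -758/87 ]
Row echelon form:
[ -1   4     -4       -4  |       -8 ]
[  0  -5     -1        0  |        8 ]
[  0   0  -87/5      -17  |    -74/5 ]
[  0   0      0  -304/87  |  -758/87 ]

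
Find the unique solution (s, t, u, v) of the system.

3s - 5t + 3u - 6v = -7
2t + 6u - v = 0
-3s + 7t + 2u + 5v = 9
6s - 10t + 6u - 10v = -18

Forward elimination on [A|b]:
R3 <- R3 - (-1)*R1:  [  0   2   5  -1   2 ]
R4 <- R4 - (2)*R1:  [  0   0   0   2  -4 ]
R3 <- R3 - (1)*R2:  [  0   0  -1   0   2 ]
Row echelon form:
[ 3  -5   3  -6  |  -7 ]
[ 0   2   6  -1  |   0 ]
[ 0   0  -1   0  |   2 ]
[ 0   0   0   2  |  -4 ]
Back-substitution:
v = (-4) / 2 = -2
u = (2) / -1 = -2
t = (0 - (6)*(-2) - (-1)*(-2)) / 2 = 5
s = (-7 - (-5)*(5) - (3)*(-2) - (-6)*(-2)) / 3 = 4

(4, 5, -2, -2)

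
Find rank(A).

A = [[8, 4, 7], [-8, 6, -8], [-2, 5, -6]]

rank(A) = 3

Row reduction:
R2 <- R2 - (-1)*R1:  [  0  10  -1 ]
R3 <- R3 - (-1/4)*R1:  [     0      6  -17/4 ]
R3 <- R3 - (3/5)*R2:  [      0       0  -73/20 ]
Row echelon form:
[ 8   4       7 ]
[ 0  10      -1 ]
[ 0   0  -73/20 ]
Nonzero rows / pivot columns: 3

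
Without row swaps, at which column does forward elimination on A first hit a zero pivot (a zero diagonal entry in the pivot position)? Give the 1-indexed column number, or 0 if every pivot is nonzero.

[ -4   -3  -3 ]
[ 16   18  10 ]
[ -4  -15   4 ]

first zero-pivot column = 0

Naive forward elimination:
R2 <- R2 - (-4)*R1:  [  0   6  -2 ]
R3 <- R3 - (1)*R1:  [   0  -12    7 ]
R3 <- R3 - (-2)*R2:  [ 0  0  3 ]
All pivots nonzero; naive elimination completes without hitting a zero pivot.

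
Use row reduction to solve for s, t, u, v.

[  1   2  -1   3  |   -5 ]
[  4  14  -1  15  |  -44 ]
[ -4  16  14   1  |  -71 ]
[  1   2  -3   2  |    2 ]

Forward elimination on [A|b]:
R2 <- R2 - (4)*R1:  [   0    6    3    3  -24 ]
R3 <- R3 - (-4)*R1:  [   0   24   10   13  -91 ]
R4 <- R4 - (1)*R1:  [  0   0  -2  -1   7 ]
R3 <- R3 - (4)*R2:  [  0   0  -2   1   5 ]
R4 <- R4 - (1)*R3:  [  0   0   0  -2   2 ]
Row echelon form:
[ 1  2  -1   3  |   -5 ]
[ 0  6   3   3  |  -24 ]
[ 0  0  -2   1  |    5 ]
[ 0  0   0  -2  |    2 ]
Back-substitution:
v = (2) / -2 = -1
u = (5 - (1)*(-1)) / -2 = -3
t = (-24 - (3)*(-3) - (3)*(-1)) / 6 = -2
s = (-5 - (2)*(-2) - (-1)*(-3) - (3)*(-1)) / 1 = -1

(-1, -2, -3, -1)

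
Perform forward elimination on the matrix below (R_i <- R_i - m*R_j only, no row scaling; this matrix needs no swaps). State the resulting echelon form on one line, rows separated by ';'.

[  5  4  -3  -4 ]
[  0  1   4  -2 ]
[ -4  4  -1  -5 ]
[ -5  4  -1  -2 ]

REF = [5 4 -3 -4; 0 1 4 -2; 0 0 -161/5 31/5; 0 0 0 494/161]

Forward elimination:
R3 <- R3 - (-4/5)*R1:  [     0   36/5  -17/5  -41/5 ]
R4 <- R4 - (-1)*R1:  [  0   8  -4  -6 ]
R3 <- R3 - (36/5)*R2:  [      0       0  -161/5    31/5 ]
R4 <- R4 - (8)*R2:  [   0    0  -36   10 ]
R4 <- R4 - (180/161)*R3:  [       0        0        0  494/161 ]
Row echelon form:
[ 5  4      -3       -4 ]
[ 0  1       4       -2 ]
[ 0  0  -161/5     31/5 ]
[ 0  0       0  494/161 ]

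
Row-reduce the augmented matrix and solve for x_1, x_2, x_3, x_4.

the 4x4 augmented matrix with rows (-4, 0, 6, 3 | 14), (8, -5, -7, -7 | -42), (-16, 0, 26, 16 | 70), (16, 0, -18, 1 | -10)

Forward elimination on [A|b]:
R2 <- R2 - (-2)*R1:  [   0   -5    5   -1  -14 ]
R3 <- R3 - (4)*R1:  [  0   0   2   4  14 ]
R4 <- R4 - (-4)*R1:  [  0   0   6  13  46 ]
R4 <- R4 - (3)*R3:  [ 0  0  0  1  4 ]
Row echelon form:
[ -4   0  6   3  |   14 ]
[  0  -5  5  -1  |  -14 ]
[  0   0  2   4  |   14 ]
[  0   0  0   1  |    4 ]
Back-substitution:
x_4 = (4) / 1 = 4
x_3 = (14 - (4)*(4)) / 2 = -1
x_2 = (-14 - (5)*(-1) - (-1)*(4)) / -5 = 1
x_1 = (14 - (6)*(-1) - (3)*(4)) / -4 = -2

(-2, 1, -1, 4)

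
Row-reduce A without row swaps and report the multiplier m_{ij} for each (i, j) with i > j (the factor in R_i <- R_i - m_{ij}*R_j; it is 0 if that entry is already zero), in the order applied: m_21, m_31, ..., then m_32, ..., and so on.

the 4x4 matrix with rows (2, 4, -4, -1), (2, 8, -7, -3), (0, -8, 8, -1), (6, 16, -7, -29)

multipliers: 1, 0, 3, -2, 1, 4

Forward elimination:
R2 <- R2 - (1)*R1:  [  0   4  -3  -2 ]
R3: entry in column 1 is already 0 -> m_{31} = 0 (no row operation needed)
R4 <- R4 - (3)*R1:  [   0    4    5  -26 ]
R3 <- R3 - (-2)*R2:  [  0   0   2  -5 ]
R4 <- R4 - (1)*R2:  [   0    0    8  -24 ]
R4 <- R4 - (4)*R3:  [  0   0   0  -4 ]
Multipliers (in order of application): m_{21} = 1, m_{31} = 0, m_{41} = 3, m_{32} = -2, m_{42} = 1, m_{43} = 4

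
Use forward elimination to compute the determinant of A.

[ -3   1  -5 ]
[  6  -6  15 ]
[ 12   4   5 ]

Forward elimination:
R2 <- R2 - (-2)*R1:  [  0  -4   5 ]
R3 <- R3 - (-4)*R1:  [   0    8  -15 ]
R3 <- R3 - (-2)*R2:  [  0   0  -5 ]
Upper-triangular form:
[ -3   1  -5 ]
[  0  -4   5 ]
[  0   0  -5 ]
det(A) = (-1)^0 * (-3) * (-4) * (-5) = -60  (0 row swaps -> sign +1)

det(A) = -60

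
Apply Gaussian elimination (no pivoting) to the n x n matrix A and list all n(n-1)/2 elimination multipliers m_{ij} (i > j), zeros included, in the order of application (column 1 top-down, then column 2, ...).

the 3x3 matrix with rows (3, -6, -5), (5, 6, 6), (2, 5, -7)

Forward elimination:
R2 <- R2 - (5/3)*R1:  [    0    16  43/3 ]
R3 <- R3 - (2/3)*R1:  [     0      9  -11/3 ]
R3 <- R3 - (9/16)*R2:  [       0        0  -563/48 ]
Multipliers (in order of application): m_{21} = 5/3, m_{31} = 2/3, m_{32} = 9/16

multipliers: 5/3, 2/3, 9/16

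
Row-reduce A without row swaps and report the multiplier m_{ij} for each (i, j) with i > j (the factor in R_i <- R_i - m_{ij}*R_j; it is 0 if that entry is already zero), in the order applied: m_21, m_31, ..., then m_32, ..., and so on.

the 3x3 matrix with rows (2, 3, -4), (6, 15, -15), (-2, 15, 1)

Forward elimination:
R2 <- R2 - (3)*R1:  [  0   6  -3 ]
R3 <- R3 - (-1)*R1:  [  0  18  -3 ]
R3 <- R3 - (3)*R2:  [ 0  0  6 ]
Multipliers (in order of application): m_{21} = 3, m_{31} = -1, m_{32} = 3

multipliers: 3, -1, 3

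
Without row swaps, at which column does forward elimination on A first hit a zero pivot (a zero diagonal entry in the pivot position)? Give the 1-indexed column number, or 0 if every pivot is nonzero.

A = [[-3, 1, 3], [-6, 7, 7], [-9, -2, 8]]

first zero-pivot column = 3

Naive forward elimination:
R2 <- R2 - (2)*R1:  [ 0  5  1 ]
R3 <- R3 - (3)*R1:  [  0  -5  -1 ]
R3 <- R3 - (-1)*R2:  [ 0  0  0 ]
Matrix at this point:
[ -3  1  3 ]
[  0  5  1 ]
[  0  0  0 ]
Pivot entry (3,3) in the last row is zero and there are no rows below to swap with -> zero pivot in column 3 (A is singular).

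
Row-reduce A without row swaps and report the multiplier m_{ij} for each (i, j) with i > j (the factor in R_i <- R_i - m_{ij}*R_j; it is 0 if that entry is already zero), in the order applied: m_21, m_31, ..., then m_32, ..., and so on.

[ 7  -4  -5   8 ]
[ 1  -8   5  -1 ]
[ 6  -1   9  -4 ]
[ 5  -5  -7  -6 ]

multipliers: 1/7, 6/7, 5/7, -17/52, 15/52, -66/197

Forward elimination:
R2 <- R2 - (1/7)*R1:  [     0  -52/7   40/7  -15/7 ]
R3 <- R3 - (6/7)*R1:  [     0   17/7   93/7  -76/7 ]
R4 <- R4 - (5/7)*R1:  [     0  -15/7  -24/7  -82/7 ]
R3 <- R3 - (-17/52)*R2:  [       0        0   197/13  -601/52 ]
R4 <- R4 - (15/52)*R2:  [       0        0   -66/13  -577/52 ]
R4 <- R4 - (-66/197)*R3:  [          0           0           0  -11795/788 ]
Multipliers (in order of application): m_{21} = 1/7, m_{31} = 6/7, m_{41} = 5/7, m_{32} = -17/52, m_{42} = 15/52, m_{43} = -66/197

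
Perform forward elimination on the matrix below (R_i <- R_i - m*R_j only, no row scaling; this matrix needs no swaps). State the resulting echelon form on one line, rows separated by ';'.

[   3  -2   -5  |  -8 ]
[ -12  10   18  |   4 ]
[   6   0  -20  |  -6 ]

Forward elimination:
R2 <- R2 - (-4)*R1:  [   0    2   -2  -28 ]
R3 <- R3 - (2)*R1:  [   0    4  -10   10 ]
R3 <- R3 - (2)*R2:  [  0   0  -6  66 ]
Row echelon form:
[ 3  -2  -5  |   -8 ]
[ 0   2  -2  |  -28 ]
[ 0   0  -6  |   66 ]

REF = [3 -2 -5 -8; 0 2 -2 -28; 0 0 -6 66]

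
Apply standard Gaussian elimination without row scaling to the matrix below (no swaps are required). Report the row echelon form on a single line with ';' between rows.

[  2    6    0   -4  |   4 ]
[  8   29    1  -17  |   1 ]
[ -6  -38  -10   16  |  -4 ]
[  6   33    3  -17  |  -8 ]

Forward elimination:
R2 <- R2 - (4)*R1:  [   0    5    1   -1  -15 ]
R3 <- R3 - (-3)*R1:  [   0  -20  -10    4    8 ]
R4 <- R4 - (3)*R1:  [   0   15    3   -5  -20 ]
R3 <- R3 - (-4)*R2:  [   0    0   -6    0  -52 ]
R4 <- R4 - (3)*R2:  [  0   0   0  -2  25 ]
Row echelon form:
[ 2  6   0  -4  |    4 ]
[ 0  5   1  -1  |  -15 ]
[ 0  0  -6   0  |  -52 ]
[ 0  0   0  -2  |   25 ]

REF = [2 6 0 -4 4; 0 5 1 -1 -15; 0 0 -6 0 -52; 0 0 0 -2 25]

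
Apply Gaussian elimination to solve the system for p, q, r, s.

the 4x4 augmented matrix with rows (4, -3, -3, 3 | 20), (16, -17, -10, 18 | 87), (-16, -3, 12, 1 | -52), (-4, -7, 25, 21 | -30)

(2, -1, -2, 1)

Forward elimination on [A|b]:
R2 <- R2 - (4)*R1:  [  0  -5   2   6   7 ]
R3 <- R3 - (-4)*R1:  [   0  -15    0   13   28 ]
R4 <- R4 - (-1)*R1:  [   0  -10   22   24  -10 ]
R3 <- R3 - (3)*R2:  [  0   0  -6  -5   7 ]
R4 <- R4 - (2)*R2:  [   0    0   18   12  -24 ]
R4 <- R4 - (-3)*R3:  [  0   0   0  -3  -3 ]
Row echelon form:
[ 4  -3  -3   3  |  20 ]
[ 0  -5   2   6  |   7 ]
[ 0   0  -6  -5  |   7 ]
[ 0   0   0  -3  |  -3 ]
Back-substitution:
s = (-3) / -3 = 1
r = (7 - (-5)*(1)) / -6 = -2
q = (7 - (2)*(-2) - (6)*(1)) / -5 = -1
p = (20 - (-3)*(-1) - (-3)*(-2) - (3)*(1)) / 4 = 2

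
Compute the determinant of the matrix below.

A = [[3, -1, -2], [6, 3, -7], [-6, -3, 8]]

Forward elimination:
R2 <- R2 - (2)*R1:  [  0   5  -3 ]
R3 <- R3 - (-2)*R1:  [  0  -5   4 ]
R3 <- R3 - (-1)*R2:  [ 0  0  1 ]
Upper-triangular form:
[ 3  -1  -2 ]
[ 0   5  -3 ]
[ 0   0   1 ]
det(A) = (-1)^0 * (3) * (5) * (1) = 15  (0 row swaps -> sign +1)

det(A) = 15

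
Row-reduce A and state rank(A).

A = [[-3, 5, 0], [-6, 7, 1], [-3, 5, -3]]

rank(A) = 3

Row reduction:
R2 <- R2 - (2)*R1:  [  0  -3   1 ]
R3 <- R3 - (1)*R1:  [  0   0  -3 ]
Row echelon form:
[ -3   5   0 ]
[  0  -3   1 ]
[  0   0  -3 ]
Nonzero rows / pivot columns: 3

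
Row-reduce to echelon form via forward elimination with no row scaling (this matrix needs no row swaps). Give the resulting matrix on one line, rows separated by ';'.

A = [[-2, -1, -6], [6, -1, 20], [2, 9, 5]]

REF = [-2 -1 -6; 0 -4 2; 0 0 3]

Forward elimination:
R2 <- R2 - (-3)*R1:  [  0  -4   2 ]
R3 <- R3 - (-1)*R1:  [  0   8  -1 ]
R3 <- R3 - (-2)*R2:  [ 0  0  3 ]
Row echelon form:
[ -2  -1  -6 ]
[  0  -4   2 ]
[  0   0   3 ]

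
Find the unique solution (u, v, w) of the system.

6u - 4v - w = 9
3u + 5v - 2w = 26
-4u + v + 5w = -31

(2, 2, -5)

Forward elimination on [A|b]:
R2 <- R2 - (1/2)*R1:  [    0     7  -3/2  43/2 ]
R3 <- R3 - (-2/3)*R1:  [    0  -5/3  13/3   -25 ]
R3 <- R3 - (-5/21)*R2:  [       0        0   167/42  -835/42 ]
Row echelon form:
[ 6  -4      -1  |        9 ]
[ 0   7    -3/2  |     43/2 ]
[ 0   0  167/42  |  -835/42 ]
Back-substitution:
w = (-835/42) / (167/42) = -5
v = (43/2 - (-3/2)*(-5)) / 7 = 2
u = (9 - (-4)*(2) - (-1)*(-5)) / 6 = 2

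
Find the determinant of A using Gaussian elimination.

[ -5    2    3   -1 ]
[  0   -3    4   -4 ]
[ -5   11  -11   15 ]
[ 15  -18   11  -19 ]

Forward elimination:
R3 <- R3 - (1)*R1:  [   0    9  -14   16 ]
R4 <- R4 - (-3)*R1:  [   0  -12   20  -22 ]
R3 <- R3 - (-3)*R2:  [  0   0  -2   4 ]
R4 <- R4 - (4)*R2:  [  0   0   4  -6 ]
R4 <- R4 - (-2)*R3:  [ 0  0  0  2 ]
Upper-triangular form:
[ -5   2   3  -1 ]
[  0  -3   4  -4 ]
[  0   0  -2   4 ]
[  0   0   0   2 ]
det(A) = (-1)^0 * (-5) * (-3) * (-2) * (2) = -60  (0 row swaps -> sign +1)

det(A) = -60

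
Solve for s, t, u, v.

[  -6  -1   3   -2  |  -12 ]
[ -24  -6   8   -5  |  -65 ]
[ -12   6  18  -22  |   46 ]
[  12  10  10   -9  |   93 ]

Forward elimination on [A|b]:
R2 <- R2 - (4)*R1:  [   0   -2   -4    3  -17 ]
R3 <- R3 - (2)*R1:  [   0    8   12  -18   70 ]
R4 <- R4 - (-2)*R1:  [   0    8   16  -13   69 ]
R3 <- R3 - (-4)*R2:  [  0   0  -4  -6   2 ]
R4 <- R4 - (-4)*R2:  [  0   0   0  -1   1 ]
Row echelon form:
[ -6  -1   3  -2  |  -12 ]
[  0  -2  -4   3  |  -17 ]
[  0   0  -4  -6  |    2 ]
[  0   0   0  -1  |    1 ]
Back-substitution:
v = (1) / -1 = -1
u = (2 - (-6)*(-1)) / -4 = 1
t = (-17 - (-4)*(1) - (3)*(-1)) / -2 = 5
s = (-12 - (-1)*(5) - (3)*(1) - (-2)*(-1)) / -6 = 2

(2, 5, 1, -1)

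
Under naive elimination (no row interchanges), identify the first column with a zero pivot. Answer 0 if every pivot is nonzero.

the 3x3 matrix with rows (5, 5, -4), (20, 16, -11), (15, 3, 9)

Naive forward elimination:
R2 <- R2 - (4)*R1:  [  0  -4   5 ]
R3 <- R3 - (3)*R1:  [   0  -12   21 ]
R3 <- R3 - (3)*R2:  [ 0  0  6 ]
All pivots nonzero; naive elimination completes without hitting a zero pivot.

first zero-pivot column = 0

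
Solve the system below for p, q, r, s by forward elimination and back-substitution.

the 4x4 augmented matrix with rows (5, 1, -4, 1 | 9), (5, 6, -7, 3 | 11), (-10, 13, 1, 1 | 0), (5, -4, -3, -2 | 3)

(4, 3, 3, -2)

Forward elimination on [A|b]:
R2 <- R2 - (1)*R1:  [  0   5  -3   2   2 ]
R3 <- R3 - (-2)*R1:  [  0  15  -7   3  18 ]
R4 <- R4 - (1)*R1:  [  0  -5   1  -3  -6 ]
R3 <- R3 - (3)*R2:  [  0   0   2  -3  12 ]
R4 <- R4 - (-1)*R2:  [  0   0  -2  -1  -4 ]
R4 <- R4 - (-1)*R3:  [  0   0   0  -4   8 ]
Row echelon form:
[ 5  1  -4   1  |   9 ]
[ 0  5  -3   2  |   2 ]
[ 0  0   2  -3  |  12 ]
[ 0  0   0  -4  |   8 ]
Back-substitution:
s = (8) / -4 = -2
r = (12 - (-3)*(-2)) / 2 = 3
q = (2 - (-3)*(3) - (2)*(-2)) / 5 = 3
p = (9 - (1)*(3) - (-4)*(3) - (1)*(-2)) / 5 = 4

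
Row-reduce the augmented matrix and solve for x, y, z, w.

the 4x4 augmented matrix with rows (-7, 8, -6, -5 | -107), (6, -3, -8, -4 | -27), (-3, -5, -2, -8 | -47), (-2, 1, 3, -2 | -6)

(4, -3, 5, 5)

Forward elimination on [A|b]:
R2 <- R2 - (-6/7)*R1:  [      0    27/7   -92/7   -58/7  -831/7 ]
R3 <- R3 - (3/7)*R1:  [     0  -59/7    4/7  -41/7   -8/7 ]
R4 <- R4 - (2/7)*R1:  [     0   -9/7   33/7   -4/7  172/7 ]
R3 <- R3 - (-59/27)*R2:  [       0        0  -760/27  -647/27  -2345/9 ]
R4 <- R4 - (-1/3)*R2:  [     0      0    1/3  -10/3    -15 ]
R4 <- R4 - (-9/760)*R3:  [         0          0          0  -2749/760  -2749/152 ]
Row echelon form:
[ -7     8       -6         -5  |       -107 ]
[  0  27/7    -92/7      -58/7  |     -831/7 ]
[  0     0  -760/27    -647/27  |    -2345/9 ]
[  0     0        0  -2749/760  |  -2749/152 ]
Back-substitution:
w = (-2749/152) / (-2749/760) = 5
z = (-2345/9 - (-647/27)*(5)) / (-760/27) = 5
y = (-831/7 - (-92/7)*(5) - (-58/7)*(5)) / (27/7) = -3
x = (-107 - (8)*(-3) - (-6)*(5) - (-5)*(5)) / -7 = 4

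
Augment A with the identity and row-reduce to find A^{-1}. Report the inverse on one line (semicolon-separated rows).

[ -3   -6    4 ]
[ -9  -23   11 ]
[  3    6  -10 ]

inverse = [-82/45 2/5 -13/45; 19/30 -1/5 1/30; -1/6 0 -1/6]

Gauss-Jordan on [A | I]:
R1 <- (1/-3)*R1:  [    1     2  -4/3  |  -1/3     0     0 ]
R2 <- R2 - (-9)*R1:  [  0  -5  -1  |  -3   1   0 ]
R3 <- R3 - (3)*R1:  [  0   0  -6  |   1   0   1 ]
R2 <- (1/-5)*R2:  [    0     1   1/5  |   3/5  -1/5     0 ]
R1 <- R1 - (2)*R2:  [      1       0  -26/15  |  -23/15     2/5       0 ]
R3 <- (1/-6)*R3:  [    0     0     1  |  -1/6     0  -1/6 ]
R1 <- R1 - (-26/15)*R3:  [      1       0       0  |  -82/45     2/5  -13/45 ]
R2 <- R2 - (1/5)*R3:  [     0      1      0  |  19/30   -1/5   1/30 ]
Right block of [I | A^{-1}] is the inverse:
[ -82/45   2/5  -13/45 ]
[  19/30  -1/5    1/30 ]
[   -1/6     0    -1/6 ]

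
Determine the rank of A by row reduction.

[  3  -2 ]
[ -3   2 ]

Row reduction:
R2 <- R2 - (-1)*R1:  [ 0  0 ]
Row echelon form:
[ 3  -2 ]
[ 0   0 ]
Nonzero rows / pivot columns: 1

rank(A) = 1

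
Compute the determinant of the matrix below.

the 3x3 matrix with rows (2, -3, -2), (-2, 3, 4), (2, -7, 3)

det(A) = 16

Forward elimination:
R2 <- R2 - (-1)*R1:  [ 0  0  2 ]
R3 <- R3 - (1)*R1:  [  0  -4   5 ]
R2 <-> R3   (pivot in column 2 was zero)
[ 2  -3  -2 ]
[ 0  -4   5 ]
[ 0   0   2 ]
Upper-triangular form:
[ 2  -3  -2 ]
[ 0  -4   5 ]
[ 0   0   2 ]
det(A) = (-1)^1 * (2) * (-4) * (2) = 16  (1 row swap -> sign -1)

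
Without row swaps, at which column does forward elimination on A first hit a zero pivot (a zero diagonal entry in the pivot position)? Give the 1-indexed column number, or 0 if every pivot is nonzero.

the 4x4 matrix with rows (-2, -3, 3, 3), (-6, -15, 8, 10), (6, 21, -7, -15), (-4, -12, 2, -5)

first zero-pivot column = 3

Naive forward elimination:
R2 <- R2 - (3)*R1:  [  0  -6  -1   1 ]
R3 <- R3 - (-3)*R1:  [  0  12   2  -6 ]
R4 <- R4 - (2)*R1:  [   0   -6   -4  -11 ]
R3 <- R3 - (-2)*R2:  [  0   0   0  -4 ]
R4 <- R4 - (1)*R2:  [   0    0   -3  -12 ]
Matrix at this point:
[ -2  -3   3    3 ]
[  0  -6  -1    1 ]
[  0   0   0   -4 ]
[  0   0  -3  -12 ]
Pivot entry (3,3) is zero but row 4 has -3 in column 3 -> naive elimination stops; a row interchange (e.g. R3 <-> R4) would be required here.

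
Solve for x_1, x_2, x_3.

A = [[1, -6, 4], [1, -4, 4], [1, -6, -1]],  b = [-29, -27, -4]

Forward elimination on [A|b]:
R2 <- R2 - (1)*R1:  [ 0  2  0  2 ]
R3 <- R3 - (1)*R1:  [  0   0  -5  25 ]
Row echelon form:
[ 1  -6   4  |  -29 ]
[ 0   2   0  |    2 ]
[ 0   0  -5  |   25 ]
Back-substitution:
x_3 = (25) / -5 = -5
x_2 = (2) / 2 = 1
x_1 = (-29 - (-6)*(1) - (4)*(-5)) / 1 = -3

(-3, 1, -5)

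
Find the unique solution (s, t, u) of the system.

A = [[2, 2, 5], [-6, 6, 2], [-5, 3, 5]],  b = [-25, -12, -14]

Forward elimination on [A|b]:
R2 <- R2 - (-3)*R1:  [   0   12   17  -87 ]
R3 <- R3 - (-5/2)*R1:  [      0       8    35/2  -153/2 ]
R3 <- R3 - (2/3)*R2:  [     0      0   37/6  -37/2 ]
Row echelon form:
[ 2   2     5  |    -25 ]
[ 0  12    17  |    -87 ]
[ 0   0  37/6  |  -37/2 ]
Back-substitution:
u = (-37/2) / (37/6) = -3
t = (-87 - (17)*(-3)) / 12 = -3
s = (-25 - (2)*(-3) - (5)*(-3)) / 2 = -2

(-2, -3, -3)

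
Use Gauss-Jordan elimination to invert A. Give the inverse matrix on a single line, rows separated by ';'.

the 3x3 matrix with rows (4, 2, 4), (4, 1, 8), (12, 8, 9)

inverse = [11/4 -7/10 -3/5; -3 3/5 4/5; -1 2/5 1/5]

Gauss-Jordan on [A | I]:
R1 <- (1/4)*R1:  [   1  1/2    1  |  1/4    0    0 ]
R2 <- R2 - (4)*R1:  [  0  -1   4  |  -1   1   0 ]
R3 <- R3 - (12)*R1:  [  0   2  -3  |  -3   0   1 ]
R2 <- (1/-1)*R2:  [  0   1  -4  |   1  -1   0 ]
R1 <- R1 - (1/2)*R2:  [    1     0     3  |  -1/4   1/2     0 ]
R3 <- R3 - (2)*R2:  [  0   0   5  |  -5   2   1 ]
R3 <- (1/5)*R3:  [   0    0    1  |   -1  2/5  1/5 ]
R1 <- R1 - (3)*R3:  [     1      0      0  |   11/4  -7/10   -3/5 ]
R2 <- R2 - (-4)*R3:  [   0    1    0  |   -3  3/5  4/5 ]
Right block of [I | A^{-1}] is the inverse:
[ 11/4  -7/10  -3/5 ]
[   -3    3/5   4/5 ]
[   -1    2/5   1/5 ]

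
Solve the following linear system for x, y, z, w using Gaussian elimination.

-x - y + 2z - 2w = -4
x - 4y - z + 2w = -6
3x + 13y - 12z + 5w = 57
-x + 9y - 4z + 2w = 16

Forward elimination on [A|b]:
R2 <- R2 - (-1)*R1:  [   0   -5    1    0  -10 ]
R3 <- R3 - (-3)*R1:  [  0  10  -6  -1  45 ]
R4 <- R4 - (1)*R1:  [  0  10  -6   4  20 ]
R3 <- R3 - (-2)*R2:  [  0   0  -4  -1  25 ]
R4 <- R4 - (-2)*R2:  [  0   0  -4   4   0 ]
R4 <- R4 - (1)*R3:  [   0    0    0    5  -25 ]
Row echelon form:
[ -1  -1   2  -2  |   -4 ]
[  0  -5   1   0  |  -10 ]
[  0   0  -4  -1  |   25 ]
[  0   0   0   5  |  -25 ]
Back-substitution:
w = (-25) / 5 = -5
z = (25 - (-1)*(-5)) / -4 = -5
y = (-10 - (1)*(-5)) / -5 = 1
x = (-4 - (-1)*(1) - (2)*(-5) - (-2)*(-5)) / -1 = 3

(3, 1, -5, -5)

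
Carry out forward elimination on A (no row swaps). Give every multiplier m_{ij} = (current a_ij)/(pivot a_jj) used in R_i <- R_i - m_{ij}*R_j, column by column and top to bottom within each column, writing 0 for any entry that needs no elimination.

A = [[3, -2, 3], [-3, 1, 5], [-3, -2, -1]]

Forward elimination:
R2 <- R2 - (-1)*R1:  [  0  -1   8 ]
R3 <- R3 - (-1)*R1:  [  0  -4   2 ]
R3 <- R3 - (4)*R2:  [   0    0  -30 ]
Multipliers (in order of application): m_{21} = -1, m_{31} = -1, m_{32} = 4

multipliers: -1, -1, 4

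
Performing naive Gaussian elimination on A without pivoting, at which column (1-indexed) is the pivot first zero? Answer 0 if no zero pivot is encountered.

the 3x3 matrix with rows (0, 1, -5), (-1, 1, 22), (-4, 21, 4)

Naive forward elimination:
Pivot entry (1,1) is zero but row 2 has -1 in column 1 -> naive elimination stops; a row interchange (e.g. R1 <-> R2) would be required here.

first zero-pivot column = 1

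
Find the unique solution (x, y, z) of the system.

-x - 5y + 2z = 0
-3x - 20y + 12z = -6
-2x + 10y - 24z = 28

(-2, 0, -1)

Forward elimination on [A|b]:
R2 <- R2 - (3)*R1:  [  0  -5   6  -6 ]
R3 <- R3 - (2)*R1:  [   0   20  -28   28 ]
R3 <- R3 - (-4)*R2:  [  0   0  -4   4 ]
Row echelon form:
[ -1  -5   2  |   0 ]
[  0  -5   6  |  -6 ]
[  0   0  -4  |   4 ]
Back-substitution:
z = (4) / -4 = -1
y = (-6 - (6)*(-1)) / -5 = 0
x = (0 - (-5)*(0) - (2)*(-1)) / -1 = -2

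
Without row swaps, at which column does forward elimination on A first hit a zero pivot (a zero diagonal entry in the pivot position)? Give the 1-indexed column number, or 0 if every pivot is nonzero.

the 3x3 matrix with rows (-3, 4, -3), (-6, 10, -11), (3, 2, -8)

Naive forward elimination:
R2 <- R2 - (2)*R1:  [  0   2  -5 ]
R3 <- R3 - (-1)*R1:  [   0    6  -11 ]
R3 <- R3 - (3)*R2:  [ 0  0  4 ]
All pivots nonzero; naive elimination completes without hitting a zero pivot.

first zero-pivot column = 0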